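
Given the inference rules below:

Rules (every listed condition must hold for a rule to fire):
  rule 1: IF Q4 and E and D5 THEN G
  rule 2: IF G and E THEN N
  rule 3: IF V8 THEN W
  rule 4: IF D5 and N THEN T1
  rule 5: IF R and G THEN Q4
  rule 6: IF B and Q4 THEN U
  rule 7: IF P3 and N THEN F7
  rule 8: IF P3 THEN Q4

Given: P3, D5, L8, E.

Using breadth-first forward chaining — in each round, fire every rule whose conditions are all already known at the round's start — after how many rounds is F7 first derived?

Round 1 fires rule 8, giving Q4.
Round 2 fires rule 1, giving G.
Round 3 fires rule 2, giving N.
Round 4 fires rule 4, rule 7, giving T1, F7.
F7 first appears in round 4.

4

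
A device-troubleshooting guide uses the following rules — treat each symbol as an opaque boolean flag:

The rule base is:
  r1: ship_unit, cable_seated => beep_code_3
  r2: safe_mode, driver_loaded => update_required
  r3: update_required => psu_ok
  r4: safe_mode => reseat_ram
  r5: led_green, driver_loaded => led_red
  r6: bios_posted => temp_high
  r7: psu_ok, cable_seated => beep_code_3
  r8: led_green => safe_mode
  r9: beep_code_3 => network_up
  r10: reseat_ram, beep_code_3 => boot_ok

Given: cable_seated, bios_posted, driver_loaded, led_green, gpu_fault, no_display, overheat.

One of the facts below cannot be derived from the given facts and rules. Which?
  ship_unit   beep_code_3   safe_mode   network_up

Round 1: r5 [led_green, driver_loaded => led_red]; r6 [bios_posted => temp_high]; r8 [led_green => safe_mode]. Adds led_red, temp_high, safe_mode.
Round 2: r2 [safe_mode, driver_loaded => update_required]; r4 [safe_mode => reseat_ram]. Adds update_required, reseat_ram.
Round 3: r3 [update_required => psu_ok]. Adds psu_ok.
Round 4: r7 [psu_ok, cable_seated => beep_code_3]. Adds beep_code_3.
Round 5: r9 [beep_code_3 => network_up]; r10 [reseat_ram, beep_code_3 => boot_ok]. Adds network_up, boot_ok.
Derived: beep_code_3 (round 4), safe_mode (round 1), network_up (round 5). ship_unit never appears in any round.

ship_unit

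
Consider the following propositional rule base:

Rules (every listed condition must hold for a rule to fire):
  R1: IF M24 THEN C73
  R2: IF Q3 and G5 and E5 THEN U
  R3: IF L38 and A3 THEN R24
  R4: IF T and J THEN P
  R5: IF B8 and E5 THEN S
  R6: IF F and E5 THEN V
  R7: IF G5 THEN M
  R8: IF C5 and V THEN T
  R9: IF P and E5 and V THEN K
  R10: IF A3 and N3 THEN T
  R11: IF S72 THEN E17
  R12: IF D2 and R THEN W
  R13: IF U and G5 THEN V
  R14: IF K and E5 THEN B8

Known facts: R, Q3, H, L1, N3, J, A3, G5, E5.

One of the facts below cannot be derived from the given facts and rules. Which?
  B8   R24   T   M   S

R24

Round 1: R2 [IF Q3 and G5 and E5 THEN U]; R7 [IF G5 THEN M]; R10 [IF A3 and N3 THEN T]. Adds U, M, T.
Round 2: R4 [IF T and J THEN P]; R13 [IF U and G5 THEN V]. Adds P, V.
Round 3: R9 [IF P and E5 and V THEN K]. Adds K.
Round 4: R14 [IF K and E5 THEN B8]. Adds B8.
Round 5: R5 [IF B8 and E5 THEN S]. Adds S.
Derived: M (round 1), S (round 5), T (round 1), B8 (round 4). R24 never appears in any round.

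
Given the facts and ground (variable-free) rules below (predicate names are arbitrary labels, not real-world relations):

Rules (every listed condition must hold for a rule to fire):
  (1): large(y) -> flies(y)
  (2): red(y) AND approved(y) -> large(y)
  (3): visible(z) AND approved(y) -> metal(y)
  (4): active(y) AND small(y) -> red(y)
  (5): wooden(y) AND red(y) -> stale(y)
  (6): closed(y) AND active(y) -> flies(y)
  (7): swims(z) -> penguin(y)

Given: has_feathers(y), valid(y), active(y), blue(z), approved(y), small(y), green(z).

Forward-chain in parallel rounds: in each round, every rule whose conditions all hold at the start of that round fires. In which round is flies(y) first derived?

3

Round 1 fires (4), giving red(y).
Round 2 fires (2), giving large(y).
Round 3 fires (1), giving flies(y).
flies(y) first appears in round 3.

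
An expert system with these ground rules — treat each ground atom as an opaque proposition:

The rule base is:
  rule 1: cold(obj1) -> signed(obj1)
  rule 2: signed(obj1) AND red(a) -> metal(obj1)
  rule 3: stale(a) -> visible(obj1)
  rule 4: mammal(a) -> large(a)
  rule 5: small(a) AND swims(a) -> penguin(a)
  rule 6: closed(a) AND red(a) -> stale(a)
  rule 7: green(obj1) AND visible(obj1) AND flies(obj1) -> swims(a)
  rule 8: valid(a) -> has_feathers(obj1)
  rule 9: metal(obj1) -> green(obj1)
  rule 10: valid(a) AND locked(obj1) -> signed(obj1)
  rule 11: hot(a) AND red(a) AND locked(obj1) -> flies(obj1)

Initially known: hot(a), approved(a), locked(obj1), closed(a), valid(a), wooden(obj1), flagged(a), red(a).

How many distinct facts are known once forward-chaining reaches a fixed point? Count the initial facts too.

16

[1] rule 6 [closed(a) AND red(a) -> stale(a)]; rule 8 [valid(a) -> has_feathers(obj1)]; rule 10 [valid(a) AND locked(obj1) -> signed(obj1)]; rule 11 [hot(a) AND red(a) AND locked(obj1) -> flies(obj1)]. ⇒ new: stale(a), has_feathers(obj1), signed(obj1), flies(obj1).
[2] rule 2 [signed(obj1) AND red(a) -> metal(obj1)]; rule 3 [stale(a) -> visible(obj1)]. ⇒ new: metal(obj1), visible(obj1).
[3] rule 9 [metal(obj1) -> green(obj1)]. ⇒ new: green(obj1).
[4] rule 7 [green(obj1) AND visible(obj1) AND flies(obj1) -> swims(a)]. ⇒ new: swims(a).
Closure: {approved(a), closed(a), flagged(a), flies(obj1), green(obj1), has_feathers(obj1), hot(a), locked(obj1), metal(obj1), red(a), signed(obj1), stale(a), swims(a), valid(a), visible(obj1), wooden(obj1)} — 16 facts.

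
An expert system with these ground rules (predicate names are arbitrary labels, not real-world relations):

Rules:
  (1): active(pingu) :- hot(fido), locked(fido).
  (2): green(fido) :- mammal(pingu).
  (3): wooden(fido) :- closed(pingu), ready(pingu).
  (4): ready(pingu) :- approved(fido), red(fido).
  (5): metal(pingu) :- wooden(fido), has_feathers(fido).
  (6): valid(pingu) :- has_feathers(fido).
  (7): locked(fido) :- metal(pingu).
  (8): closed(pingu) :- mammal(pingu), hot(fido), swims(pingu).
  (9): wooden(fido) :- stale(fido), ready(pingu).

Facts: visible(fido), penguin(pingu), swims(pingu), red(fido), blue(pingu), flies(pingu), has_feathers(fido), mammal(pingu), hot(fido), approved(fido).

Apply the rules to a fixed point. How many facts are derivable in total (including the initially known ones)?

Round 1 fires (2), (4), (6), (8), giving green(fido), ready(pingu), valid(pingu), closed(pingu).
Round 2 fires (3), giving wooden(fido).
Round 3 fires (5), giving metal(pingu).
Round 4 fires (7), giving locked(fido).
Round 5 fires (1), giving active(pingu).
Closure: {active(pingu), approved(fido), blue(pingu), closed(pingu), flies(pingu), green(fido), has_feathers(fido), hot(fido), locked(fido), mammal(pingu), metal(pingu), penguin(pingu), ready(pingu), red(fido), swims(pingu), valid(pingu), visible(fido), wooden(fido)} — 18 facts.

18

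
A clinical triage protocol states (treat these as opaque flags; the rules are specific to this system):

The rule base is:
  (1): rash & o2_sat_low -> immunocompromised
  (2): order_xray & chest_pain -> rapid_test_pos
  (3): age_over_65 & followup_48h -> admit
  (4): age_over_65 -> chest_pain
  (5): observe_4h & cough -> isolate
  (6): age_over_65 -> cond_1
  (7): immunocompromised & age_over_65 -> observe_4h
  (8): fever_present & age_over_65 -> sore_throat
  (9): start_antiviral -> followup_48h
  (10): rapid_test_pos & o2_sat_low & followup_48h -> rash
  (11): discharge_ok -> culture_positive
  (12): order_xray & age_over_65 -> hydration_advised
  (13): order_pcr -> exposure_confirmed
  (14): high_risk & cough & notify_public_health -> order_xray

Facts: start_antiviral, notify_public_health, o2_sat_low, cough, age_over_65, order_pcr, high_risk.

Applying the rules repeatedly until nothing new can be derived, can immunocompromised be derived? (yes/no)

yes

Round 1 — (4), (6), (9), (13), (14), derive chest_pain, cond_1, followup_48h, exposure_confirmed, order_xray.
Round 2 — (2), (3), (12), derive rapid_test_pos, admit, hydration_advised.
Round 3 — (10), derive rash.
Round 4 — (1), derive immunocompromised.
Round 5 — (7), derive observe_4h.
Round 6 — (5), derive isolate.
immunocompromised appears in round 4, so it is derivable.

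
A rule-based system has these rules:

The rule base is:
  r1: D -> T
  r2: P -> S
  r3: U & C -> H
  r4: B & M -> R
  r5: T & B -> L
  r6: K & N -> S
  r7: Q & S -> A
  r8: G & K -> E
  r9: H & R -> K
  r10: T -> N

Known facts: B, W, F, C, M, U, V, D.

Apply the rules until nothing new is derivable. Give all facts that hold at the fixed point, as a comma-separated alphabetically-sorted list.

B, C, D, F, H, K, L, M, N, R, S, T, U, V, W

[1] r1 [D -> T]; r3 [U & C -> H]; r4 [B & M -> R]. ⇒ new: T, H, R.
[2] r5 [T & B -> L]; r9 [H & R -> K]; r10 [T -> N]. ⇒ new: L, K, N.
[3] r6 [K & N -> S]. ⇒ new: S.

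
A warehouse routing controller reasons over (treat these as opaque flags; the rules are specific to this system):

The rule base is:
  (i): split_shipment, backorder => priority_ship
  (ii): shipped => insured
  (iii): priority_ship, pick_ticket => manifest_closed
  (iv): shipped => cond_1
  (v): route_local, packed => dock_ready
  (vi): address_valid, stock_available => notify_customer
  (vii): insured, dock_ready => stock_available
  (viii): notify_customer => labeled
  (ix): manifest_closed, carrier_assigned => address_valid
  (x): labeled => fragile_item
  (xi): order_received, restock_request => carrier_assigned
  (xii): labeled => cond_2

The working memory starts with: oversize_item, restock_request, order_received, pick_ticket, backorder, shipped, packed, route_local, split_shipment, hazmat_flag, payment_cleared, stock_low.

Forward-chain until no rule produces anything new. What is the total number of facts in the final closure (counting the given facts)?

Round 1: (i) [split_shipment, backorder => priority_ship]; (ii) [shipped => insured]; (iv) [shipped => cond_1]; (v) [route_local, packed => dock_ready]; (xi) [order_received, restock_request => carrier_assigned]. Adds priority_ship, insured, cond_1, dock_ready, carrier_assigned.
Round 2: (iii) [priority_ship, pick_ticket => manifest_closed]; (vii) [insured, dock_ready => stock_available]. Adds manifest_closed, stock_available.
Round 3: (ix) [manifest_closed, carrier_assigned => address_valid]. Adds address_valid.
Round 4: (vi) [address_valid, stock_available => notify_customer]. Adds notify_customer.
Round 5: (viii) [notify_customer => labeled]. Adds labeled.
Round 6: (x) [labeled => fragile_item]; (xii) [labeled => cond_2]. Adds fragile_item, cond_2.
Closure: {address_valid, backorder, carrier_assigned, cond_1, cond_2, dock_ready, fragile_item, hazmat_flag, insured, labeled, manifest_closed, notify_customer, order_received, oversize_item, packed, payment_cleared, pick_ticket, priority_ship, restock_request, route_local, shipped, split_shipment, stock_available, stock_low} — 24 facts.

24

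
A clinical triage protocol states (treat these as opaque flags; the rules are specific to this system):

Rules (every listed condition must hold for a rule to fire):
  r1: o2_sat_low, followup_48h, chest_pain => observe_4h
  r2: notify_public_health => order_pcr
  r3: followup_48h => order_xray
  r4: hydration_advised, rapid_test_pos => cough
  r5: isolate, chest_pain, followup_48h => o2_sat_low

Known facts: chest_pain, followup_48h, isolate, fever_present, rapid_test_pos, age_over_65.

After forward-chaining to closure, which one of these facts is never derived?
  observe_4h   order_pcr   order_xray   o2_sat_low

Round 1 fires r3, r5, giving order_xray, o2_sat_low.
Round 2 fires r1, giving observe_4h.
Derived: observe_4h (round 2), order_xray (round 1), o2_sat_low (round 1). order_pcr never appears in any round.

order_pcr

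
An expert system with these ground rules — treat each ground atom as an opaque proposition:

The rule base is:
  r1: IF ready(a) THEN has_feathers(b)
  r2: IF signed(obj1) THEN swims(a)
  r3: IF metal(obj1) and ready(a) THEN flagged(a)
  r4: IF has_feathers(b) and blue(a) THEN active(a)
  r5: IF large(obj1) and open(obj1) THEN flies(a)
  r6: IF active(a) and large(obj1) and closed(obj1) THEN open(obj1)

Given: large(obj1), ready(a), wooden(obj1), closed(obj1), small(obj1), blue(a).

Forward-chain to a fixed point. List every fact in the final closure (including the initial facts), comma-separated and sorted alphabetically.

Round 1: r1 [IF ready(a) THEN has_feathers(b)]. New: has_feathers(b).
Round 2: r4 [IF has_feathers(b) and blue(a) THEN active(a)]. New: active(a).
Round 3: r6 [IF active(a) and large(obj1) and closed(obj1) THEN open(obj1)]. New: open(obj1).
Round 4: r5 [IF large(obj1) and open(obj1) THEN flies(a)]. New: flies(a).

active(a), blue(a), closed(obj1), flies(a), has_feathers(b), large(obj1), open(obj1), ready(a), small(obj1), wooden(obj1)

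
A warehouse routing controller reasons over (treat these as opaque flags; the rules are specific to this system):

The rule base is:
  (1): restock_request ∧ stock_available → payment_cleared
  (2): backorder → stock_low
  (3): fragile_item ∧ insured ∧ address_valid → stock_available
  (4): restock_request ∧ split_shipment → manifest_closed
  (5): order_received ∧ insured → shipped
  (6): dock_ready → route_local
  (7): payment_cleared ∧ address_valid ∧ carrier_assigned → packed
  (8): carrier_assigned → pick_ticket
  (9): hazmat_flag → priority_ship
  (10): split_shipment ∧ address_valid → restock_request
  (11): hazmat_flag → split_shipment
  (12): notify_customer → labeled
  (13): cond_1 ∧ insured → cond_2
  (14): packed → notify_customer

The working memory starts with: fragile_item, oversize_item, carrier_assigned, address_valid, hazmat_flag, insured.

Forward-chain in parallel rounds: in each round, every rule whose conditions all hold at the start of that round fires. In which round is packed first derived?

4

Round 1 fires (3), (8), (9), (11), giving stock_available, pick_ticket, priority_ship, split_shipment.
Round 2 fires (10), giving restock_request.
Round 3 fires (1), (4), giving payment_cleared, manifest_closed.
Round 4 fires (7), giving packed.
packed first appears in round 4.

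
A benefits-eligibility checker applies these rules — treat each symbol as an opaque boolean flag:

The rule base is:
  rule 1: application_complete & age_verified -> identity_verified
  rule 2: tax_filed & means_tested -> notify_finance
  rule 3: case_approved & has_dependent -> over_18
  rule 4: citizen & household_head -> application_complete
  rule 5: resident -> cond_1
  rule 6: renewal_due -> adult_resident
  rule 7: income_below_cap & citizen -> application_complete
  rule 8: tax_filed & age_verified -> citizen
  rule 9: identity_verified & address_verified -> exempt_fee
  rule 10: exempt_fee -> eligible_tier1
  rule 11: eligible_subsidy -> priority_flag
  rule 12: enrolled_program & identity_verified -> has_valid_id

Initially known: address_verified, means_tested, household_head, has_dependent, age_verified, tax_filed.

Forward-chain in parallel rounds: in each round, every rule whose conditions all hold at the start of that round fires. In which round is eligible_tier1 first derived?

5

Round 1: rule 2 [tax_filed & means_tested -> notify_finance]; rule 8 [tax_filed & age_verified -> citizen]. Adds notify_finance, citizen.
Round 2: rule 4 [citizen & household_head -> application_complete]. Adds application_complete.
Round 3: rule 1 [application_complete & age_verified -> identity_verified]. Adds identity_verified.
Round 4: rule 9 [identity_verified & address_verified -> exempt_fee]. Adds exempt_fee.
Round 5: rule 10 [exempt_fee -> eligible_tier1]. Adds eligible_tier1.
eligible_tier1 first appears in round 5.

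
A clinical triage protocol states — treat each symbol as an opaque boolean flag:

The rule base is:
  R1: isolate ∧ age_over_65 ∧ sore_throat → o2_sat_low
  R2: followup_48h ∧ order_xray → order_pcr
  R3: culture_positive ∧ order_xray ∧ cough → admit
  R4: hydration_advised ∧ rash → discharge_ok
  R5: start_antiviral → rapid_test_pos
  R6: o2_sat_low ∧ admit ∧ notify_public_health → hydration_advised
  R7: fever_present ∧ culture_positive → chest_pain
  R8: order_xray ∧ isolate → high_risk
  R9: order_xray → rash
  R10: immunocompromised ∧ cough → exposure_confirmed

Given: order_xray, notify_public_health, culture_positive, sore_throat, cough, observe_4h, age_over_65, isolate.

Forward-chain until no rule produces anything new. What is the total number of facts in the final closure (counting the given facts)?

Round 1 — R1, R3, R8, R9, derive o2_sat_low, admit, high_risk, rash.
Round 2 — R6, derive hydration_advised.
Round 3 — R4, derive discharge_ok.
Closure: {admit, age_over_65, cough, culture_positive, discharge_ok, high_risk, hydration_advised, isolate, notify_public_health, o2_sat_low, observe_4h, order_xray, rash, sore_throat} — 14 facts.

14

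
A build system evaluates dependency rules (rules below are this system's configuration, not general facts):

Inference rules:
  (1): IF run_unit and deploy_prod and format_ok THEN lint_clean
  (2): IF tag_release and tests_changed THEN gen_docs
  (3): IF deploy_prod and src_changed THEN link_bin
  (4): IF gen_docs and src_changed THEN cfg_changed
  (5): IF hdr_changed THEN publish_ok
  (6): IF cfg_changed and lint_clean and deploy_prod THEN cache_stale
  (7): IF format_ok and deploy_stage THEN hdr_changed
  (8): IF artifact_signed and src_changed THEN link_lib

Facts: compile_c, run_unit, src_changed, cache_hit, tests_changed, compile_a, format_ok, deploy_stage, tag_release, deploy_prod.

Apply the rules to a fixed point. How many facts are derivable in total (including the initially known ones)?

Round 1: (1) [IF run_unit and deploy_prod and format_ok THEN lint_clean]; (2) [IF tag_release and tests_changed THEN gen_docs]; (3) [IF deploy_prod and src_changed THEN link_bin]; (7) [IF format_ok and deploy_stage THEN hdr_changed]. New: lint_clean, gen_docs, link_bin, hdr_changed.
Round 2: (4) [IF gen_docs and src_changed THEN cfg_changed]; (5) [IF hdr_changed THEN publish_ok]. New: cfg_changed, publish_ok.
Round 3: (6) [IF cfg_changed and lint_clean and deploy_prod THEN cache_stale]. New: cache_stale.
Closure: {cache_hit, cache_stale, cfg_changed, compile_a, compile_c, deploy_prod, deploy_stage, format_ok, gen_docs, hdr_changed, link_bin, lint_clean, publish_ok, run_unit, src_changed, tag_release, tests_changed} — 17 facts.

17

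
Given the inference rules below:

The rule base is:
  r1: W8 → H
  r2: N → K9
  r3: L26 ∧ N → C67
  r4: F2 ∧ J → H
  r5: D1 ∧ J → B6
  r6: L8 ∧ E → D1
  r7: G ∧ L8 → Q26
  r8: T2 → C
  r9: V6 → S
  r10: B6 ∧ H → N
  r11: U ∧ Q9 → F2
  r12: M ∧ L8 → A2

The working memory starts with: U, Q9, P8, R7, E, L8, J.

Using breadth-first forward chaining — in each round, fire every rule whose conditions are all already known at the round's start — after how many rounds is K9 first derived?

4

Round 1 fires r6, r11, giving D1, F2.
Round 2 fires r4, r5, giving H, B6.
Round 3 fires r10, giving N.
Round 4 fires r2, giving K9.
K9 first appears in round 4.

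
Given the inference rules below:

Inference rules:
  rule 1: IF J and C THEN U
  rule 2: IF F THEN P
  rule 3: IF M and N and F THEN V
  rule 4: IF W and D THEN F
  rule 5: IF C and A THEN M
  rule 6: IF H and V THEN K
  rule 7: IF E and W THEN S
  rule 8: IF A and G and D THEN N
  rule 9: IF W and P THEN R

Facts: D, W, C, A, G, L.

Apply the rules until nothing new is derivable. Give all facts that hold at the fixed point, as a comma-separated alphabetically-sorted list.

Round 1: rule 4 [IF W and D THEN F]; rule 5 [IF C and A THEN M]; rule 8 [IF A and G and D THEN N]. Adds F, M, N.
Round 2: rule 2 [IF F THEN P]; rule 3 [IF M and N and F THEN V]. Adds P, V.
Round 3: rule 9 [IF W and P THEN R]. Adds R.

A, C, D, F, G, L, M, N, P, R, V, W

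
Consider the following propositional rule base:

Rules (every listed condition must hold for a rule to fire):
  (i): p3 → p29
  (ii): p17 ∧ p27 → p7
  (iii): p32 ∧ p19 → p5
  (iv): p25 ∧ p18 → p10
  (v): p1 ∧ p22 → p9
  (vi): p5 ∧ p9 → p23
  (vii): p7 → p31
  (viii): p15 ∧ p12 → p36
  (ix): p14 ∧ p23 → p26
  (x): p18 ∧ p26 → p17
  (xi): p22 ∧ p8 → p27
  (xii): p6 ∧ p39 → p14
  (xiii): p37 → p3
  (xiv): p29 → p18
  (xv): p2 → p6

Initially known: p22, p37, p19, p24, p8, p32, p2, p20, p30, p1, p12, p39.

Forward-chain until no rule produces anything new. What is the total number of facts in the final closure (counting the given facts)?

25

Round 1 fires (iii), (v), (xi), (xiii), (xv), giving p5, p9, p27, p3, p6.
Round 2 fires (i), (vi), (xii), giving p29, p23, p14.
Round 3 fires (ix), (xiv), giving p26, p18.
Round 4 fires (x), giving p17.
Round 5 fires (ii), giving p7.
Round 6 fires (vii), giving p31.
Closure: {p1, p12, p14, p17, p18, p19, p2, p20, p22, p23, p24, p26, p27, p29, p3, p30, p31, p32, p37, p39, p5, p6, p7, p8, p9} — 25 facts.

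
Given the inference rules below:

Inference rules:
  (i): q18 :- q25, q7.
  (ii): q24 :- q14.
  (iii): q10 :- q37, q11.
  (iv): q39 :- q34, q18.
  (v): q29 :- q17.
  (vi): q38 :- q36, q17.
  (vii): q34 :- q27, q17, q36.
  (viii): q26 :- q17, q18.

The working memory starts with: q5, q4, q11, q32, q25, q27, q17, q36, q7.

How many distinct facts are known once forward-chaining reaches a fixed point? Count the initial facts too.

Round 1: (i) [q18 :- q25, q7.]; (v) [q29 :- q17.]; (vi) [q38 :- q36, q17.]; (vii) [q34 :- q27, q17, q36.]. Adds q18, q29, q38, q34.
Round 2: (iv) [q39 :- q34, q18.]; (viii) [q26 :- q17, q18.]. Adds q39, q26.
Closure: {q11, q17, q18, q25, q26, q27, q29, q32, q34, q36, q38, q39, q4, q5, q7} — 15 facts.

15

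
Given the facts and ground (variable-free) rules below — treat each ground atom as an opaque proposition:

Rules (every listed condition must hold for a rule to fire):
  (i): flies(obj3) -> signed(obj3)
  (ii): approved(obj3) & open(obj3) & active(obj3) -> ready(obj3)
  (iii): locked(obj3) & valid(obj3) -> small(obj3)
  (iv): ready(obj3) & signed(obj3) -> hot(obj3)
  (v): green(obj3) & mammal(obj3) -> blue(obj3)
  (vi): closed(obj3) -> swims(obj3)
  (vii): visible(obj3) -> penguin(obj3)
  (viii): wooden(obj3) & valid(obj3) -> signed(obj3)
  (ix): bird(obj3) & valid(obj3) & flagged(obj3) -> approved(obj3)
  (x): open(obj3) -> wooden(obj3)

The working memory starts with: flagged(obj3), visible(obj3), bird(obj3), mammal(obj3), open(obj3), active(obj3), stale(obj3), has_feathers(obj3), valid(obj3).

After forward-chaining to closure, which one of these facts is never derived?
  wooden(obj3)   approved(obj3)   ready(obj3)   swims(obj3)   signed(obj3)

Round 1: (vii) [visible(obj3) -> penguin(obj3)]; (ix) [bird(obj3) & valid(obj3) & flagged(obj3) -> approved(obj3)]; (x) [open(obj3) -> wooden(obj3)]. Adds penguin(obj3), approved(obj3), wooden(obj3).
Round 2: (ii) [approved(obj3) & open(obj3) & active(obj3) -> ready(obj3)]; (viii) [wooden(obj3) & valid(obj3) -> signed(obj3)]. Adds ready(obj3), signed(obj3).
Round 3: (iv) [ready(obj3) & signed(obj3) -> hot(obj3)]. Adds hot(obj3).
Derived: wooden(obj3) (round 1), approved(obj3) (round 1), signed(obj3) (round 2), ready(obj3) (round 2). swims(obj3) never appears in any round.

swims(obj3)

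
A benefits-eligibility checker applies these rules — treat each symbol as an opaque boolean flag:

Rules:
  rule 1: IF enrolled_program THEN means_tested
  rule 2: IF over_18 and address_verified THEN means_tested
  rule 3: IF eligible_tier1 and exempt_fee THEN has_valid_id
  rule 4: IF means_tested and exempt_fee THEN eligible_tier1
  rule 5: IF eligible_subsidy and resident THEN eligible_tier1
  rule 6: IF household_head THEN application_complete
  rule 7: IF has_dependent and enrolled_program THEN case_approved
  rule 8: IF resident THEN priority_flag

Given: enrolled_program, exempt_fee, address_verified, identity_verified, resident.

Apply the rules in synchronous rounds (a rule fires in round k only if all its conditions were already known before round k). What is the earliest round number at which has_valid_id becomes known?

Round 1 — rule 1, rule 8, derive means_tested, priority_flag.
Round 2 — rule 4, derive eligible_tier1.
Round 3 — rule 3, derive has_valid_id.
has_valid_id first appears in round 3.

3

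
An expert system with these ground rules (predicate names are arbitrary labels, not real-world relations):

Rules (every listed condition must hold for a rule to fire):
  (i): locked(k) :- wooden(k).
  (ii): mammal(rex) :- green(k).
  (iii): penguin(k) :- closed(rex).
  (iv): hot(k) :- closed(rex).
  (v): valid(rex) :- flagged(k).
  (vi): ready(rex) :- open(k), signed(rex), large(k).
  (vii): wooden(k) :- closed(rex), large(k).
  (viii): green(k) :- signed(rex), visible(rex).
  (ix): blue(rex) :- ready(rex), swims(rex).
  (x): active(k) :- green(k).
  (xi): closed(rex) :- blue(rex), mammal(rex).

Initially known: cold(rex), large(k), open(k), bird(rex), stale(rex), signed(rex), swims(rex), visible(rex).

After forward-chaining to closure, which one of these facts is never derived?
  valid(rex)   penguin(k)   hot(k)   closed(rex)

[1] (vi) [ready(rex) :- open(k), signed(rex), large(k).]; (viii) [green(k) :- signed(rex), visible(rex).]. ⇒ new: ready(rex), green(k).
[2] (ii) [mammal(rex) :- green(k).]; (ix) [blue(rex) :- ready(rex), swims(rex).]; (x) [active(k) :- green(k).]. ⇒ new: mammal(rex), blue(rex), active(k).
[3] (xi) [closed(rex) :- blue(rex), mammal(rex).]. ⇒ new: closed(rex).
[4] (iii) [penguin(k) :- closed(rex).]; (iv) [hot(k) :- closed(rex).]; (vii) [wooden(k) :- closed(rex), large(k).]. ⇒ new: penguin(k), hot(k), wooden(k).
[5] (i) [locked(k) :- wooden(k).]. ⇒ new: locked(k).
Derived: penguin(k) (round 4), hot(k) (round 4), closed(rex) (round 3). valid(rex) never appears in any round.

valid(rex)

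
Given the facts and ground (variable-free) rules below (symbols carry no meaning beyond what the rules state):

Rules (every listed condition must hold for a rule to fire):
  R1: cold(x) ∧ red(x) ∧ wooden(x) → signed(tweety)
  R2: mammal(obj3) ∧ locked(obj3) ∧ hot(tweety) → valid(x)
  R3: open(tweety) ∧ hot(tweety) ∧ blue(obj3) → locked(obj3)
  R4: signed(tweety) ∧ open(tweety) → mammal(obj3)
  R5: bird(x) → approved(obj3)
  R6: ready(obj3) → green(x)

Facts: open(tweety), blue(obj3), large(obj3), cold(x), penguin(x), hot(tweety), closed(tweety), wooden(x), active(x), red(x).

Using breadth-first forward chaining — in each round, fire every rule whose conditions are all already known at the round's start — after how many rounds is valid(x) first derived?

3

Round 1 fires R1, R3, giving signed(tweety), locked(obj3).
Round 2 fires R4, giving mammal(obj3).
Round 3 fires R2, giving valid(x).
valid(x) first appears in round 3.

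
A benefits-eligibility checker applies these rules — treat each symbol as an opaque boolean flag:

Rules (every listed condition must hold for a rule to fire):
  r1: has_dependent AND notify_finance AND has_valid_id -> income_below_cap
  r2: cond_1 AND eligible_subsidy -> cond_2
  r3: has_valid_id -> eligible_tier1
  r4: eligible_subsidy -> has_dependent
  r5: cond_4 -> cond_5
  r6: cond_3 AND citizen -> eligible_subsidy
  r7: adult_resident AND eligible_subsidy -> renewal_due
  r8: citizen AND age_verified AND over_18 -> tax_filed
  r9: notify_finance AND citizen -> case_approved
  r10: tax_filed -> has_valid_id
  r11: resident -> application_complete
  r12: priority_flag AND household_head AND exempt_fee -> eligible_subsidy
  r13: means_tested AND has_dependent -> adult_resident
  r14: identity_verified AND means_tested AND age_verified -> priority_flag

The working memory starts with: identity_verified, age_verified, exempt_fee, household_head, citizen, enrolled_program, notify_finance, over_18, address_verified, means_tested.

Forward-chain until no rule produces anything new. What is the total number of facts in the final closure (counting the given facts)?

20

[1] r8 [citizen AND age_verified AND over_18 -> tax_filed]; r9 [notify_finance AND citizen -> case_approved]; r14 [identity_verified AND means_tested AND age_verified -> priority_flag]. ⇒ new: tax_filed, case_approved, priority_flag.
[2] r10 [tax_filed -> has_valid_id]; r12 [priority_flag AND household_head AND exempt_fee -> eligible_subsidy]. ⇒ new: has_valid_id, eligible_subsidy.
[3] r3 [has_valid_id -> eligible_tier1]; r4 [eligible_subsidy -> has_dependent]. ⇒ new: eligible_tier1, has_dependent.
[4] r1 [has_dependent AND notify_finance AND has_valid_id -> income_below_cap]; r13 [means_tested AND has_dependent -> adult_resident]. ⇒ new: income_below_cap, adult_resident.
[5] r7 [adult_resident AND eligible_subsidy -> renewal_due]. ⇒ new: renewal_due.
Closure: {address_verified, adult_resident, age_verified, case_approved, citizen, eligible_subsidy, eligible_tier1, enrolled_program, exempt_fee, has_dependent, has_valid_id, household_head, identity_verified, income_below_cap, means_tested, notify_finance, over_18, priority_flag, renewal_due, tax_filed} — 20 facts.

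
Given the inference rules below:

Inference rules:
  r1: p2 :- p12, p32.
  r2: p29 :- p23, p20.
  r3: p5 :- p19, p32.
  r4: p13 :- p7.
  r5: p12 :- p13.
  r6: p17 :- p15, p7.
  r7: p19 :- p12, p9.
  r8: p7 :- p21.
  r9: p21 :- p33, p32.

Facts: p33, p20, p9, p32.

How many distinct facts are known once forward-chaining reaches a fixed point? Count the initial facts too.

Round 1 fires r9, giving p21.
Round 2 fires r8, giving p7.
Round 3 fires r4, giving p13.
Round 4 fires r5, giving p12.
Round 5 fires r1, r7, giving p2, p19.
Round 6 fires r3, giving p5.
Closure: {p12, p13, p19, p2, p20, p21, p32, p33, p5, p7, p9} — 11 facts.

11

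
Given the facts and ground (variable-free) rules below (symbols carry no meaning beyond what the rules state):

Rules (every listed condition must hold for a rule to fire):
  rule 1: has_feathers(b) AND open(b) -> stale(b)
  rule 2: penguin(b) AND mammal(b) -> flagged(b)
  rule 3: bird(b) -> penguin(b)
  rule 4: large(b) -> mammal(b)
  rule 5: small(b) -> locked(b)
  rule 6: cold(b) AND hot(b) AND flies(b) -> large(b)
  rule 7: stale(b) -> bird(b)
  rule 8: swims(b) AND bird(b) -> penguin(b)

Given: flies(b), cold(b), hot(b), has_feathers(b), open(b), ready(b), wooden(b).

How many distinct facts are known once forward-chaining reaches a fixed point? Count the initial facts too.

13

Round 1 fires rule 1, rule 6, giving stale(b), large(b).
Round 2 fires rule 4, rule 7, giving mammal(b), bird(b).
Round 3 fires rule 3, giving penguin(b).
Round 4 fires rule 2, giving flagged(b).
Closure: {bird(b), cold(b), flagged(b), flies(b), has_feathers(b), hot(b), large(b), mammal(b), open(b), penguin(b), ready(b), stale(b), wooden(b)} — 13 facts.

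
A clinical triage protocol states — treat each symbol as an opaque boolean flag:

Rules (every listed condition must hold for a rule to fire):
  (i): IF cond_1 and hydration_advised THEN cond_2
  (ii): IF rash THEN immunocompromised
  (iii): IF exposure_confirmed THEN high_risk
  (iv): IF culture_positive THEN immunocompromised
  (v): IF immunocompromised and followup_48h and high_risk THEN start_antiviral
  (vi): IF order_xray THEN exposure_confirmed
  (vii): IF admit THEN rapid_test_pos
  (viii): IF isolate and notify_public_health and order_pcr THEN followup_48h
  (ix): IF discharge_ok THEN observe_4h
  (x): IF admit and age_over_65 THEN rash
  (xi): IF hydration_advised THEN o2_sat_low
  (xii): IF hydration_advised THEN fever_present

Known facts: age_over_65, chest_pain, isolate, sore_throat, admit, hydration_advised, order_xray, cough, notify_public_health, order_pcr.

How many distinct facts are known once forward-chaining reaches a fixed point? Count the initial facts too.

[1] (vi) [IF order_xray THEN exposure_confirmed]; (vii) [IF admit THEN rapid_test_pos]; (viii) [IF isolate and notify_public_health and order_pcr THEN followup_48h]; (x) [IF admit and age_over_65 THEN rash]; (xi) [IF hydration_advised THEN o2_sat_low]; (xii) [IF hydration_advised THEN fever_present]. ⇒ new: exposure_confirmed, rapid_test_pos, followup_48h, rash, o2_sat_low, fever_present.
[2] (ii) [IF rash THEN immunocompromised]; (iii) [IF exposure_confirmed THEN high_risk]. ⇒ new: immunocompromised, high_risk.
[3] (v) [IF immunocompromised and followup_48h and high_risk THEN start_antiviral]. ⇒ new: start_antiviral.
Closure: {admit, age_over_65, chest_pain, cough, exposure_confirmed, fever_present, followup_48h, high_risk, hydration_advised, immunocompromised, isolate, notify_public_health, o2_sat_low, order_pcr, order_xray, rapid_test_pos, rash, sore_throat, start_antiviral} — 19 facts.

19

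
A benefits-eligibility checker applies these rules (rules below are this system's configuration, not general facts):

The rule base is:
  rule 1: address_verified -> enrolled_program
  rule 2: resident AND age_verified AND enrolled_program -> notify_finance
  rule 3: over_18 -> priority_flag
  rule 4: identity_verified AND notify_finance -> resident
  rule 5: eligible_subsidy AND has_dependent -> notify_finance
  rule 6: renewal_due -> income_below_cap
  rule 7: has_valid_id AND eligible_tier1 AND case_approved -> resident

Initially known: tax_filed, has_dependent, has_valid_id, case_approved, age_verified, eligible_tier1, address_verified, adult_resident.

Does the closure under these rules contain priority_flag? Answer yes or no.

[1] rule 1 [address_verified -> enrolled_program]; rule 7 [has_valid_id AND eligible_tier1 AND case_approved -> resident]. ⇒ new: enrolled_program, resident.
[2] rule 2 [resident AND age_verified AND enrolled_program -> notify_finance]. ⇒ new: notify_finance.
Fixed point reached. priority_flag is concluded only by rule 3; rule 3 needs over_18 (never derived).

no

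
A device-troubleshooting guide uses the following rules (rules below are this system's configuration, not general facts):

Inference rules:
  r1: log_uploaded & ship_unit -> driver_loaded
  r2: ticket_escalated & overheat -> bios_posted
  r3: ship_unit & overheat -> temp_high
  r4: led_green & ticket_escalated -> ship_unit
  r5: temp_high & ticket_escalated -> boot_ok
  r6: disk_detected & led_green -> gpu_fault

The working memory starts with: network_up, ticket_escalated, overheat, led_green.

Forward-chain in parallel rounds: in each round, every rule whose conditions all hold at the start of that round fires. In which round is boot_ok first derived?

3

Round 1 fires r2, r4, giving bios_posted, ship_unit.
Round 2 fires r3, giving temp_high.
Round 3 fires r5, giving boot_ok.
boot_ok first appears in round 3.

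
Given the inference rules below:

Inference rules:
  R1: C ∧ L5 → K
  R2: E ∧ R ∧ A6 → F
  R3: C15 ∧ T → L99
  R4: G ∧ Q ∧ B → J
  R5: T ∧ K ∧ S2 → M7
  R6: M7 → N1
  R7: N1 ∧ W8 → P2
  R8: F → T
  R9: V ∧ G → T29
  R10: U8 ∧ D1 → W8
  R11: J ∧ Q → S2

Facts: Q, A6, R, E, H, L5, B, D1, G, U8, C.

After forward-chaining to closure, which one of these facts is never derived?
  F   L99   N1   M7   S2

L99

[1] R1 [C ∧ L5 → K]; R2 [E ∧ R ∧ A6 → F]; R4 [G ∧ Q ∧ B → J]; R10 [U8 ∧ D1 → W8]. ⇒ new: K, F, J, W8.
[2] R8 [F → T]; R11 [J ∧ Q → S2]. ⇒ new: T, S2.
[3] R5 [T ∧ K ∧ S2 → M7]. ⇒ new: M7.
[4] R6 [M7 → N1]. ⇒ new: N1.
[5] R7 [N1 ∧ W8 → P2]. ⇒ new: P2.
Derived: M7 (round 3), S2 (round 2), N1 (round 4), F (round 1). L99 never appears in any round.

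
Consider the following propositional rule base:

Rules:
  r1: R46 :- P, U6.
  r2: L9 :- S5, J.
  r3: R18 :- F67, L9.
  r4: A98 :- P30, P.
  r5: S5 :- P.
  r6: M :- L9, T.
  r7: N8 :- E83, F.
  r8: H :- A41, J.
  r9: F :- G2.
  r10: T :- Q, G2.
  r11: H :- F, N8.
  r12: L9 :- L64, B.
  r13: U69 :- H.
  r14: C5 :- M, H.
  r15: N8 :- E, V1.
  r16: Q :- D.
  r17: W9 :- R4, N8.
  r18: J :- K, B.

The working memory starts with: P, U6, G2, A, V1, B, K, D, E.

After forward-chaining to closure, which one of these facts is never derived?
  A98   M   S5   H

Round 1: r1 [R46 :- P, U6.]; r5 [S5 :- P.]; r9 [F :- G2.]; r15 [N8 :- E, V1.]; r16 [Q :- D.]; r18 [J :- K, B.]. Adds R46, S5, F, N8, Q, J.
Round 2: r2 [L9 :- S5, J.]; r10 [T :- Q, G2.]; r11 [H :- F, N8.]. Adds L9, T, H.
Round 3: r6 [M :- L9, T.]; r13 [U69 :- H.]. Adds M, U69.
Round 4: r14 [C5 :- M, H.]. Adds C5.
Derived: S5 (round 1), M (round 3), H (round 2). A98 never appears in any round.

A98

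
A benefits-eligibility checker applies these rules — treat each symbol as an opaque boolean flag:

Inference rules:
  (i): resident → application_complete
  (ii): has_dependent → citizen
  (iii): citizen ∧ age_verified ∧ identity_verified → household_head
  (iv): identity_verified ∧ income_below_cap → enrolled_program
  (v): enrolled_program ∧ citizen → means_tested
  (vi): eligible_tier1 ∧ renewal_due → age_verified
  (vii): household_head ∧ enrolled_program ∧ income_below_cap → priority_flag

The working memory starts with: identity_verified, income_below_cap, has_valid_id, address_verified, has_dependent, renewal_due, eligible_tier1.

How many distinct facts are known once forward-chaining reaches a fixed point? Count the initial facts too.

13

[1] (ii) [has_dependent → citizen]; (iv) [identity_verified ∧ income_below_cap → enrolled_program]; (vi) [eligible_tier1 ∧ renewal_due → age_verified]. ⇒ new: citizen, enrolled_program, age_verified.
[2] (iii) [citizen ∧ age_verified ∧ identity_verified → household_head]; (v) [enrolled_program ∧ citizen → means_tested]. ⇒ new: household_head, means_tested.
[3] (vii) [household_head ∧ enrolled_program ∧ income_below_cap → priority_flag]. ⇒ new: priority_flag.
Closure: {address_verified, age_verified, citizen, eligible_tier1, enrolled_program, has_dependent, has_valid_id, household_head, identity_verified, income_below_cap, means_tested, priority_flag, renewal_due} — 13 facts.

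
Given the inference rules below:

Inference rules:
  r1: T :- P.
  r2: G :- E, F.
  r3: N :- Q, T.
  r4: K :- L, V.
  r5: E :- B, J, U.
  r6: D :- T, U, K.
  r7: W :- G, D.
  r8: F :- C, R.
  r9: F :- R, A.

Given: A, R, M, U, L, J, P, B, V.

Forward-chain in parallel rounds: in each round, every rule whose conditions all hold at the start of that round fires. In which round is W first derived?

3

Round 1 fires r1, r4, r5, r9, giving T, K, E, F.
Round 2 fires r2, r6, giving G, D.
Round 3 fires r7, giving W.
W first appears in round 3.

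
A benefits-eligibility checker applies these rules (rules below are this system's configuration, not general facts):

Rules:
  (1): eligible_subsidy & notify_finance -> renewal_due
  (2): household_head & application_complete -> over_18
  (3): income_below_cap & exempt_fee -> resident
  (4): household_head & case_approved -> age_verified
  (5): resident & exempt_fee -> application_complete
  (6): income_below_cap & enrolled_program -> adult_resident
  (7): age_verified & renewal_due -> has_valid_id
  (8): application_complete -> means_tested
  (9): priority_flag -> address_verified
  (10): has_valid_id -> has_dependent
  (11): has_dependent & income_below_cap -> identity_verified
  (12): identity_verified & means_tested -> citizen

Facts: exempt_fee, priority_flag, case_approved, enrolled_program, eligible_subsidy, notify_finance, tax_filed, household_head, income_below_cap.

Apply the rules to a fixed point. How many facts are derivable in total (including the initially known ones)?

Round 1 — (1), (3), (4), (6), (9), derive renewal_due, resident, age_verified, adult_resident, address_verified.
Round 2 — (5), (7), derive application_complete, has_valid_id.
Round 3 — (2), (8), (10), derive over_18, means_tested, has_dependent.
Round 4 — (11), derive identity_verified.
Round 5 — (12), derive citizen.
Closure: {address_verified, adult_resident, age_verified, application_complete, case_approved, citizen, eligible_subsidy, enrolled_program, exempt_fee, has_dependent, has_valid_id, household_head, identity_verified, income_below_cap, means_tested, notify_finance, over_18, priority_flag, renewal_due, resident, tax_filed} — 21 facts.

21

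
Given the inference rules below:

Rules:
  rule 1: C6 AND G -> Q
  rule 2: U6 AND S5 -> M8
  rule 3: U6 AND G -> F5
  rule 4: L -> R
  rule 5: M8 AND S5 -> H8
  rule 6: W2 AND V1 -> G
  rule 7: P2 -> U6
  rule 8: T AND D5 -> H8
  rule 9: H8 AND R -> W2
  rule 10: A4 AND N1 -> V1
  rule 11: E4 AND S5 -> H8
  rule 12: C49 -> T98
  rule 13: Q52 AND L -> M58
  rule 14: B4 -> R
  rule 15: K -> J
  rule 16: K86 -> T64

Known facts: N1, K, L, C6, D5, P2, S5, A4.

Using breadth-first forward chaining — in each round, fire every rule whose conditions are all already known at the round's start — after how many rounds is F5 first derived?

6

Round 1 — rule 4, rule 7, rule 10, rule 15, derive R, U6, V1, J.
Round 2 — rule 2, derive M8.
Round 3 — rule 5, derive H8.
Round 4 — rule 9, derive W2.
Round 5 — rule 6, derive G.
Round 6 — rule 1, rule 3, derive Q, F5.
F5 first appears in round 6.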